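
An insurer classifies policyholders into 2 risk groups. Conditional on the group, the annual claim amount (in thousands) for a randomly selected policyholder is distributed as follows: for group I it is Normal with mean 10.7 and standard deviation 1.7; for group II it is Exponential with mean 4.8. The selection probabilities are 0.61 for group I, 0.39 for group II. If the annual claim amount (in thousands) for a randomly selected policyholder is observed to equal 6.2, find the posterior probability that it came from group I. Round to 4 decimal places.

0.1617

Likelihoods f(6.2 | ·): I: 0.007062; II: 0.0572526.
Posterior ∝ prior × likelihood. Numerator for I: 0.61·0.007062 = 0.00430782.
Normalizing constant: 0.61·0.007062 + 0.39·0.0572526 = 0.0266363.
P(I | observation) = 0.00430782 / 0.0266363 = 0.161727.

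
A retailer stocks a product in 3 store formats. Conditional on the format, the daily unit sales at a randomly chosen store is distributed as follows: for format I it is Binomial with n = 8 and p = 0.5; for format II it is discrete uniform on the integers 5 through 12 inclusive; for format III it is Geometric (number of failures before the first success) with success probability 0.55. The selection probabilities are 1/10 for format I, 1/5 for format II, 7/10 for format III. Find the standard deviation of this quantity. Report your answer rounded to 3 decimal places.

3.416

Per component, I: μ=4, E[X²]=18; II: μ=8.5, E[X²]=77.5; III: μ=0.818182, E[X²]=2.15702.
E[X] = 0.1·4 + 0.2·8.5 + 0.7·0.818182 = 2.67273.
E[X²] = 0.1·18 + 0.2·77.5 + 0.7·2.15702 = 18.8099.
Var(X) = E[X²] − (E[X])² = 18.8099 − 7.14347 = 11.6664.
SD(X) = √11.6664 = 3.41562.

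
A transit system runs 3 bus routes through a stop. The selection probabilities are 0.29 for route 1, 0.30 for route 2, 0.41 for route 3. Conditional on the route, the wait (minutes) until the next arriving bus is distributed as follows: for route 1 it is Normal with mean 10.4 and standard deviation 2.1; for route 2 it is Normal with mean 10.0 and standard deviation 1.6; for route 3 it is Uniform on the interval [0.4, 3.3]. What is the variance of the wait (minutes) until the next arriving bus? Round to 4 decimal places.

19.2100

Per component, 1: μ=10.4, E[X²]=112.57; 2: μ=10, E[X²]=102.56; 3: μ=1.85, E[X²]=4.12333.
E[X] = 0.29·10.4 + 0.3·10 + 0.41·1.85 = 6.7745.
E[X²] = 0.29·112.57 + 0.3·102.56 + 0.41·4.12333 = 65.1039.
Var(X) = E[X²] − (E[X])² = 65.1039 − 45.8939 = 19.21.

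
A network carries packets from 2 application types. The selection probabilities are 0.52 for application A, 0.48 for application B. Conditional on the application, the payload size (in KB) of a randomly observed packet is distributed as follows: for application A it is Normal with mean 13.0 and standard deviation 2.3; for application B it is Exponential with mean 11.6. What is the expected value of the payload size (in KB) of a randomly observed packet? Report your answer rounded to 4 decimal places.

Component means — A: 13; B: 11.6.
E[X] = 0.52·13 + 0.48·11.6 = 12.328.

12.3280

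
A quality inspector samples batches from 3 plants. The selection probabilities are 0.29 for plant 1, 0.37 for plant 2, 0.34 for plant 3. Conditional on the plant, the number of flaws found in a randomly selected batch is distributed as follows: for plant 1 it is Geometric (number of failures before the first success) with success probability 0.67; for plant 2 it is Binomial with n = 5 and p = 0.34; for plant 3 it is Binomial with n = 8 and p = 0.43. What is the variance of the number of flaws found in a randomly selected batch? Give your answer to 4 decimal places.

Per component, 1: μ=0.492537, E[X²]=0.977723; 2: μ=1.7, E[X²]=4.012; 3: μ=3.44, E[X²]=13.7944.
E[X] = 0.29·0.492537 + 0.37·1.7 + 0.34·3.44 = 1.94144.
E[X²] = 0.29·0.977723 + 0.37·4.012 + 0.34·13.7944 = 6.45808.
Var(X) = E[X²] − (E[X])² = 6.45808 − 3.76917 = 2.6889.

2.6889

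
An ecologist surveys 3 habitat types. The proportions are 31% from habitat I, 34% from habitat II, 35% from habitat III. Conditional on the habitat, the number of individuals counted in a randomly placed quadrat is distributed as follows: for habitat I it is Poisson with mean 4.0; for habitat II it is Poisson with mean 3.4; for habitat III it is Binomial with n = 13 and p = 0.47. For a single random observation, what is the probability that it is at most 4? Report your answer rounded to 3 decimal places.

Conditional on each habitat, P(X ≤ 4): I: 0.628837; II: 0.744182; III: 0.186291.
By total probability, P(X ≤ 4) = 0.31·0.628837 + 0.34·0.744182 + 0.35·0.186291 = 0.513163.

0.513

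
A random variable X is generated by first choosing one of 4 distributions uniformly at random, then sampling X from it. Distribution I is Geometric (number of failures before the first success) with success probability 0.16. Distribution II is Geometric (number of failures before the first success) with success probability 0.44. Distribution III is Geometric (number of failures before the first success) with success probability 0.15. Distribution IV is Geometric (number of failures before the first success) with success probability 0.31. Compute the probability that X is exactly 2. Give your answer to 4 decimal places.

0.1267

Conditional on each component, P(X = 2): I: 0.112896; II: 0.137984; III: 0.108375; IV: 0.147591.
By total probability, P(X = 2) = 0.25·0.112896 + 0.25·0.137984 + 0.25·0.108375 + 0.25·0.147591 = 0.126711.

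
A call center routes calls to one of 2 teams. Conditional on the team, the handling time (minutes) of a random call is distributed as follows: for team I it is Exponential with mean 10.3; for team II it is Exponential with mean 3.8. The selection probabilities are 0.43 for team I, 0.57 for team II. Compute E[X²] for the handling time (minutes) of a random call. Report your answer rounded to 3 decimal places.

107.699

For each component E[X²] = Var + (mean)², giving I: 212.18; II: 28.88.
Overall E[X²] = 0.43·212.18 + 0.57·28.88 = 107.699.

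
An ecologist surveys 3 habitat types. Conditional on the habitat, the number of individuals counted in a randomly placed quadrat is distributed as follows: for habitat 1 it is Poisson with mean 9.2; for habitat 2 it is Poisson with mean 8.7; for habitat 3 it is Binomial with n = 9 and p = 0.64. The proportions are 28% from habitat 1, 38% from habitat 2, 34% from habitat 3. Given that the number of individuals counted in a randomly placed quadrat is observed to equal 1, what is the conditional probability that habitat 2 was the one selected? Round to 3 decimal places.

0.404

Likelihoods P(X=1 | ·): 1: 0.000929562; 2: 0.0014493; 3: 0.00162496.
Posterior ∝ prior × likelihood. Numerator for 2: 0.38·0.0014493 = 0.000550733.
Normalizing constant: 0.28·0.000929562 + 0.38·0.0014493 + 0.34·0.00162496 = 0.0013635.
P(2 | observation) = 0.000550733 / 0.0013635 = 0.403912.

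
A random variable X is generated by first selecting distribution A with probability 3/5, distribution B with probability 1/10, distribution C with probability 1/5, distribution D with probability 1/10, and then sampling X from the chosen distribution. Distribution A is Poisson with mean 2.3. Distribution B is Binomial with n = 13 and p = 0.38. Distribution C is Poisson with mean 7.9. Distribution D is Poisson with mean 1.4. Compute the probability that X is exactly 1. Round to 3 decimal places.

Conditional on each component, P(X = 1): A: 0.230595; B: 0.0159378; C: 0.00292887; D: 0.345236.
By total probability, P(X = 1) = 0.6·0.230595 + 0.1·0.0159378 + 0.2·0.00292887 + 0.1·0.345236 = 0.17506.

0.175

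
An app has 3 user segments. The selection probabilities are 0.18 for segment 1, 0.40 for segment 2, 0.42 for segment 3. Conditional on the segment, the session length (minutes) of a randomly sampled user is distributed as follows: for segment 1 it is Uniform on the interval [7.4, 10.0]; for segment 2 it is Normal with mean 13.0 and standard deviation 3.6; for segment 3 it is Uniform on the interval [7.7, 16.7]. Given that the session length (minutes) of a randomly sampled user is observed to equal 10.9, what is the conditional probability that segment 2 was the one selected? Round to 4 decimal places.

0.4448

Likelihoods f(10.9 | ·): 1: 0; 2: 0.0934797; 3: 0.111111.
Posterior ∝ prior × likelihood. Numerator for 2: 0.4·0.0934797 = 0.0373919.
Normalizing constant: 0.18·0 + 0.4·0.0934797 + 0.42·0.111111 = 0.0840585.
P(2 | observation) = 0.0373919 / 0.0840585 = 0.444831.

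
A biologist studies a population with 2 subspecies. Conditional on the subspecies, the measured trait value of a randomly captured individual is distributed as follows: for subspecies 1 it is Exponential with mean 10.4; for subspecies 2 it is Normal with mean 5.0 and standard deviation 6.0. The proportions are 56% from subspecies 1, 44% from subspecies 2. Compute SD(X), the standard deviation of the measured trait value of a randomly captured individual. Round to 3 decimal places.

9.143

Per component, 1: μ=10.4, E[X²]=216.32; 2: μ=5, E[X²]=61.
E[X] = 0.56·10.4 + 0.44·5 = 8.024.
E[X²] = 0.56·216.32 + 0.44·61 = 147.979.
Var(X) = E[X²] − (E[X])² = 147.979 − 64.3846 = 83.5946.
SD(X) = √83.5946 = 9.14301.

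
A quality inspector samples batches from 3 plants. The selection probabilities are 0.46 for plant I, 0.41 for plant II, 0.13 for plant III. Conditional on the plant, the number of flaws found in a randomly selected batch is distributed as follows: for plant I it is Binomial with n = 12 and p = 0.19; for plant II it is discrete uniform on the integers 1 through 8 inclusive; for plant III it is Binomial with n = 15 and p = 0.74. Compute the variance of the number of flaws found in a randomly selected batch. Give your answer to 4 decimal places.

11.2804

Per component, I: μ=2.28, E[X²]=7.0452; II: μ=4.5, E[X²]=25.5; III: μ=11.1, E[X²]=126.096.
E[X] = 0.46·2.28 + 0.41·4.5 + 0.13·11.1 = 4.3368.
E[X²] = 0.46·7.0452 + 0.41·25.5 + 0.13·126.096 = 30.0883.
Var(X) = E[X²] − (E[X])² = 30.0883 − 18.8078 = 11.2804.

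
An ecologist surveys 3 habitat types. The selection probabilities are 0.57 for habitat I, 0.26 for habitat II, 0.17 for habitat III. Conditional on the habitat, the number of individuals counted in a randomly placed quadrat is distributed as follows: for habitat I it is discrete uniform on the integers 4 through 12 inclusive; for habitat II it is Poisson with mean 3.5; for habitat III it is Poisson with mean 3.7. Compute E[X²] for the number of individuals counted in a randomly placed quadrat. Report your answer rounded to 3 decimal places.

47.331

For each component E[X²] = Var + (mean)², giving I: 70.6667; II: 15.75; III: 17.39.
Overall E[X²] = 0.57·70.6667 + 0.26·15.75 + 0.17·17.39 = 47.3313.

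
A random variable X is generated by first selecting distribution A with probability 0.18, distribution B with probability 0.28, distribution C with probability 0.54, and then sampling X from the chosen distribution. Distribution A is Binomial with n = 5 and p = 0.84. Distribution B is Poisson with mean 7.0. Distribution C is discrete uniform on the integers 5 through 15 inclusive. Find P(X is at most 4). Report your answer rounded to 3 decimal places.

0.153

Conditional on each component, P(X ≤ 4): A: 0.581788; B: 0.172992; C: 0.
By total probability, P(X ≤ 4) = 0.18·0.581788 + 0.28·0.172992 + 0.54·0 = 0.15316.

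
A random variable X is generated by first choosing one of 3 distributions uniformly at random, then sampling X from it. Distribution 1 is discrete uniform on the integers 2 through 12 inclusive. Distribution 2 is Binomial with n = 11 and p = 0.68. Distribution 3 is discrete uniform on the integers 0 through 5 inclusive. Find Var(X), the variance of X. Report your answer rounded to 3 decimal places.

10.135

Per component, 1: μ=7, E[X²]=59; 2: μ=7.48, E[X²]=58.344; 3: μ=2.5, E[X²]=9.16667.
E[X] = 0.333333·7 + 0.333333·7.48 + 0.333333·2.5 = 5.66.
E[X²] = 0.333333·59 + 0.333333·58.344 + 0.333333·9.16667 = 42.1702.
Var(X) = E[X²] − (E[X])² = 42.1702 − 32.0356 = 10.1346.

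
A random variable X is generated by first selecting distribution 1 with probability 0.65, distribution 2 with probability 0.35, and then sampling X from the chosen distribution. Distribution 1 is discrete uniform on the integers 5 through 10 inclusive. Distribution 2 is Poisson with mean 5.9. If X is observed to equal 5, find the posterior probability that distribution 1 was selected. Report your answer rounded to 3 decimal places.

Likelihoods P(X=5 | ·): 1: 0.166667; 2: 0.163208.
Posterior ∝ prior × likelihood. Numerator for 1: 0.65·0.166667 = 0.108333.
Normalizing constant: 0.65·0.166667 + 0.35·0.163208 = 0.165456.
P(1 | observation) = 0.108333 / 0.165456 = 0.654756.

0.655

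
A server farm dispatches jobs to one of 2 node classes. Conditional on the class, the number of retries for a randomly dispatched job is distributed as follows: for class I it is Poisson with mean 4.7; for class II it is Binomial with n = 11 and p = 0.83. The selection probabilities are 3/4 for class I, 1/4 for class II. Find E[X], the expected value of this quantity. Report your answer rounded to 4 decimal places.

Component means — I: 4.7; II: 9.13.
E[X] = 0.75·4.7 + 0.25·9.13 = 5.8075.

5.8075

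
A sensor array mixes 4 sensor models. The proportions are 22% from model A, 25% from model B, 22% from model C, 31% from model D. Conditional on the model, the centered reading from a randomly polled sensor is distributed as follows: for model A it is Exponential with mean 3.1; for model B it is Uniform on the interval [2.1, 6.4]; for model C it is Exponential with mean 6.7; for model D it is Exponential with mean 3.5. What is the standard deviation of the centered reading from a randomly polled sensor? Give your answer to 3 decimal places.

4.237

Per component, A: μ=3.1, E[X²]=19.22; B: μ=4.25, E[X²]=19.6033; C: μ=6.7, E[X²]=89.78; D: μ=3.5, E[X²]=24.5.
E[X] = 0.22·3.1 + 0.25·4.25 + 0.22·6.7 + 0.31·3.5 = 4.3035.
E[X²] = 0.22·19.22 + 0.25·19.6033 + 0.22·89.78 + 0.31·24.5 = 36.4758.
Var(X) = E[X²] − (E[X])² = 36.4758 − 18.5201 = 17.9557.
SD(X) = √17.9557 = 4.23742.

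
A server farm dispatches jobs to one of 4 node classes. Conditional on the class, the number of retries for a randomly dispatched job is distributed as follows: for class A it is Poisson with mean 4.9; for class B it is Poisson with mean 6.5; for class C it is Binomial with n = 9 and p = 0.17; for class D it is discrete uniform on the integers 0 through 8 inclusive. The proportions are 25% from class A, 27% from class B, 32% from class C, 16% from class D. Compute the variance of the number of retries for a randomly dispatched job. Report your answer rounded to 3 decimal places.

8.283

Per component, A: μ=4.9, E[X²]=28.91; B: μ=6.5, E[X²]=48.75; C: μ=1.53, E[X²]=3.6108; D: μ=4, E[X²]=22.6667.
E[X] = 0.25·4.9 + 0.27·6.5 + 0.32·1.53 + 0.16·4 = 4.1096.
E[X²] = 0.25·28.91 + 0.27·48.75 + 0.32·3.6108 + 0.16·22.6667 = 25.1721.
Var(X) = E[X²] − (E[X])² = 25.1721 − 16.8888 = 8.28331.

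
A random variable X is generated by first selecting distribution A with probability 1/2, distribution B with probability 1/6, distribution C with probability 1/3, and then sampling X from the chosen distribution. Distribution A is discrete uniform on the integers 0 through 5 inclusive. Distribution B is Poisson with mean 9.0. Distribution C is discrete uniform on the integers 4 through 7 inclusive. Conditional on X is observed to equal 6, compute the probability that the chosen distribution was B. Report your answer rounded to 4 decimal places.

0.1541

Likelihoods P(X=6 | ·): A: 0; B: 0.0910903; C: 0.25.
Posterior ∝ prior × likelihood. Numerator for B: 0.166667·0.0910903 = 0.0151817.
Normalizing constant: 0.5·0 + 0.166667·0.0910903 + 0.333333·0.25 = 0.0985151.
P(B | observation) = 0.0151817 / 0.0985151 = 0.154106.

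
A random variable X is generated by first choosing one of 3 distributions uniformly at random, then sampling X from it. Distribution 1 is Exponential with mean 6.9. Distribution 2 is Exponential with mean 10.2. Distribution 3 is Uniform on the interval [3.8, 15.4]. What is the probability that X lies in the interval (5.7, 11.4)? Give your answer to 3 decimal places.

Conditional on each component, P(5.7 < X < 11.4): 1: 0.246126; 2: 0.244833; 3: 0.491379.
By total probability, P(5.7 < X < 11.4) = 0.333333·0.246126 + 0.333333·0.244833 + 0.333333·0.491379 = 0.327446.

0.327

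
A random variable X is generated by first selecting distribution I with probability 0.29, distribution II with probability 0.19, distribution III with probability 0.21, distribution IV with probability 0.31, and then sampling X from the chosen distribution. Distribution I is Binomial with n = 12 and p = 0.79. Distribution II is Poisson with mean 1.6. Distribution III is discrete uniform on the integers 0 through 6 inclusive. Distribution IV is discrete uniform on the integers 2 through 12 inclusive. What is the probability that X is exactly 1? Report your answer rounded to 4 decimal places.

0.0914

Conditional on each component, P(X = 1): I: 3.32063e-07; II: 0.323034; III: 0.142857; IV: 0.
By total probability, P(X = 1) = 0.29·3.32063e-07 + 0.19·0.323034 + 0.21·0.142857 + 0.31·0 = 0.0913766.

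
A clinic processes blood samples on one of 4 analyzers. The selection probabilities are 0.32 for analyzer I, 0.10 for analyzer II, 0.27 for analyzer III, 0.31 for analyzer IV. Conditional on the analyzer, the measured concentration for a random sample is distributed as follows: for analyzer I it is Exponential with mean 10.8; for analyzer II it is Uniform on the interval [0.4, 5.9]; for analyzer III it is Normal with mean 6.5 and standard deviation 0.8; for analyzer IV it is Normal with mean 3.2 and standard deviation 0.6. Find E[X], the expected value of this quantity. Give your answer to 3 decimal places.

Component means — I: 10.8; II: 3.15; III: 6.5; IV: 3.2.
E[X] = 0.32·10.8 + 0.1·3.15 + 0.27·6.5 + 0.31·3.2 = 6.518.

6.518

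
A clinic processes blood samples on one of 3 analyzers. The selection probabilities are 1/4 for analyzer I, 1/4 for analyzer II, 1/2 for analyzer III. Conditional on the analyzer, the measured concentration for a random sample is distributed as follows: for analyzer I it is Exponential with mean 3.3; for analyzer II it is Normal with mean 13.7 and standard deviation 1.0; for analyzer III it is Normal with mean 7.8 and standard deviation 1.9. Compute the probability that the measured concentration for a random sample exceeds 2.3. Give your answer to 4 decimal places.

Conditional on each analyzer, P(X > 2.3): I: 0.498092; II: 1; III: 0.998103.
By total probability, P(X > 2.3) = 0.25·0.498092 + 0.25·1 + 0.5·0.998103 = 0.873574.

0.8736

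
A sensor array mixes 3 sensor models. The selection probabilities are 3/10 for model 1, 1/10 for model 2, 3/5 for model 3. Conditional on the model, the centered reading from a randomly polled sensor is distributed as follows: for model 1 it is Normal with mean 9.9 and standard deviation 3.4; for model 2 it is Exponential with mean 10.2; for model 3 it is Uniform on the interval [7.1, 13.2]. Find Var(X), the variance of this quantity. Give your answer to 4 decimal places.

15.7466

Per component, 1: μ=9.9, E[X²]=109.57; 2: μ=10.2, E[X²]=208.08; 3: μ=10.15, E[X²]=106.123.
E[X] = 0.3·9.9 + 0.1·10.2 + 0.6·10.15 = 10.08.
E[X²] = 0.3·109.57 + 0.1·208.08 + 0.6·106.123 = 117.353.
Var(X) = E[X²] − (E[X])² = 117.353 − 101.606 = 15.7466.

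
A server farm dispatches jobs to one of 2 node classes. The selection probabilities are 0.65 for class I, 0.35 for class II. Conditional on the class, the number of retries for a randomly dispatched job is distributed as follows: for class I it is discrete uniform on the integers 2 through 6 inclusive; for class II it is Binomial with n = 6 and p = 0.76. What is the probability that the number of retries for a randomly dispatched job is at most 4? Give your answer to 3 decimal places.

Conditional on each class, P(X ≤ 4): I: 0.6; II: 0.442184.
By total probability, P(X ≤ 4) = 0.65·0.6 + 0.35·0.442184 = 0.544765.

0.545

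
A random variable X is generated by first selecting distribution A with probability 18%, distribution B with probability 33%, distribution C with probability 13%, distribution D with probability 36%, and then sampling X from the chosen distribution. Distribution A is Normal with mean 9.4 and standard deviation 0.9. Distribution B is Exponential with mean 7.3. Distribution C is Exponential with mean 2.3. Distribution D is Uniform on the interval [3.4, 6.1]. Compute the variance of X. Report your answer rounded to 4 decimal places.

Per component, A: μ=9.4, E[X²]=89.17; B: μ=7.3, E[X²]=106.58; C: μ=2.3, E[X²]=10.58; D: μ=4.75, E[X²]=23.17.
E[X] = 0.18·9.4 + 0.33·7.3 + 0.13·2.3 + 0.36·4.75 = 6.11.
E[X²] = 0.18·89.17 + 0.33·106.58 + 0.13·10.58 + 0.36·23.17 = 60.9386.
Var(X) = E[X²] − (E[X])² = 60.9386 − 37.3321 = 23.6065.

23.6065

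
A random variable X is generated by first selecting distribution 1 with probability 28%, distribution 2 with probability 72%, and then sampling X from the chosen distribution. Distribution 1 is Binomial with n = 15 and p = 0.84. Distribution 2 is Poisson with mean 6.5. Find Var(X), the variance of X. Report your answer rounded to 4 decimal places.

Per component, 1: μ=12.6, E[X²]=160.776; 2: μ=6.5, E[X²]=48.75.
E[X] = 0.28·12.6 + 0.72·6.5 = 8.208.
E[X²] = 0.28·160.776 + 0.72·48.75 = 80.1173.
Var(X) = E[X²] − (E[X])² = 80.1173 − 67.3713 = 12.746.

12.7460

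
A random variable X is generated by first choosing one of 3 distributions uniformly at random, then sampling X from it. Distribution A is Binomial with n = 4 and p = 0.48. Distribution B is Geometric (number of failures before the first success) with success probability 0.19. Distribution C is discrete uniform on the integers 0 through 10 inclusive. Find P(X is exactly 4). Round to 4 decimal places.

Conditional on each component, P(X = 4): A: 0.0530842; B: 0.0817888; C: 0.0909091.
By total probability, P(X = 4) = 0.333333·0.0530842 + 0.333333·0.0817888 + 0.333333·0.0909091 = 0.0752607.

0.0753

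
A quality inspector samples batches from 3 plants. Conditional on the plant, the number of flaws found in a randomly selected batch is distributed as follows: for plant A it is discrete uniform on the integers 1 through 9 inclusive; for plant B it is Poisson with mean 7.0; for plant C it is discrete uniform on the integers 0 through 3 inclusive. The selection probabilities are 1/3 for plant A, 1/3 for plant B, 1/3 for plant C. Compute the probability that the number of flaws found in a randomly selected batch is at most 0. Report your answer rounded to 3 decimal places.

0.084

Conditional on each plant, P(X ≤ 0): A: 0; B: 0.000911882; C: 0.25.
By total probability, P(X ≤ 0) = 0.333333·0 + 0.333333·0.000911882 + 0.333333·0.25 = 0.0836373.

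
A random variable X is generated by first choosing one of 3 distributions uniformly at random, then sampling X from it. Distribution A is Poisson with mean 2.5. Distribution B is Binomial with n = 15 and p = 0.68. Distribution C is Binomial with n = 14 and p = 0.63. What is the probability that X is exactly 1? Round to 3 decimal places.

0.068

Conditional on each component, P(X = 1): A: 0.205212; B: 1.2042e-06; C: 2.14828e-05.
By total probability, P(X = 1) = 0.333333·0.205212 + 0.333333·1.2042e-06 + 0.333333·2.14828e-05 = 0.0684117.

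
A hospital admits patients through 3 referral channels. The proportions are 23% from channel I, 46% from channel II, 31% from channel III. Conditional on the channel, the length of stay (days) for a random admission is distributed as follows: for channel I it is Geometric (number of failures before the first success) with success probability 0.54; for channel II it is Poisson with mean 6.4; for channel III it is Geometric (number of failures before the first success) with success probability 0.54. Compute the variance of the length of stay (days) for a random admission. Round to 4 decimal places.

11.4421

Per component, I: μ=0.851852, E[X²]=2.30316; II: μ=6.4, E[X²]=47.36; III: μ=0.851852, E[X²]=2.30316.
E[X] = 0.23·0.851852 + 0.46·6.4 + 0.31·0.851852 = 3.404.
E[X²] = 0.23·2.30316 + 0.46·47.36 + 0.31·2.30316 = 23.0293.
Var(X) = E[X²] − (E[X])² = 23.0293 − 11.5872 = 11.4421.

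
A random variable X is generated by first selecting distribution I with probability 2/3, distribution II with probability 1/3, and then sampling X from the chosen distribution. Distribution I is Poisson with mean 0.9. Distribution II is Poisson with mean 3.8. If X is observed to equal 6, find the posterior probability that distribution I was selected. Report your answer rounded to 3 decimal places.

0.006

Likelihoods P(X=6 | ·): I: 0.000300094; II: 0.0935513.
Posterior ∝ prior × likelihood. Numerator for I: 0.666667·0.000300094 = 0.000200063.
Normalizing constant: 0.666667·0.000300094 + 0.333333·0.0935513 = 0.0313838.
P(I | observation) = 0.000200063 / 0.0313838 = 0.00637471.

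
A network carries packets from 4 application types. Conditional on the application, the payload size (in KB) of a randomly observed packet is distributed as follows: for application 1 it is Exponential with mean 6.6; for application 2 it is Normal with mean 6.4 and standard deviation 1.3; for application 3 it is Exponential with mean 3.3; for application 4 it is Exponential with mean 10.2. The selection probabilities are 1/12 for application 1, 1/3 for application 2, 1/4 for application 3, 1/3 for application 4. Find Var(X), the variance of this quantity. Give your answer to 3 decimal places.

48.557

Per component, 1: μ=6.6, E[X²]=87.12; 2: μ=6.4, E[X²]=42.65; 3: μ=3.3, E[X²]=21.78; 4: μ=10.2, E[X²]=208.08.
E[X] = 0.0833333·6.6 + 0.333333·6.4 + 0.25·3.3 + 0.333333·10.2 = 6.90833.
E[X²] = 0.0833333·87.12 + 0.333333·42.65 + 0.25·21.78 + 0.333333·208.08 = 96.2817.
Var(X) = E[X²] − (E[X])² = 96.2817 − 47.7251 = 48.5566.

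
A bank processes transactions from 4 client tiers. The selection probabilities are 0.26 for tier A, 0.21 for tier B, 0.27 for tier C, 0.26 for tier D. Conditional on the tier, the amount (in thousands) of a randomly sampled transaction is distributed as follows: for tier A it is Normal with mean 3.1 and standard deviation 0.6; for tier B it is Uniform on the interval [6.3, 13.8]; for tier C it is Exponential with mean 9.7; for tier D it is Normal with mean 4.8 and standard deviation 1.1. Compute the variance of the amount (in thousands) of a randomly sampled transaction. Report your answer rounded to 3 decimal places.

Per component, A: μ=3.1, E[X²]=9.97; B: μ=10.05, E[X²]=105.69; C: μ=9.7, E[X²]=188.18; D: μ=4.8, E[X²]=24.25.
E[X] = 0.26·3.1 + 0.21·10.05 + 0.27·9.7 + 0.26·4.8 = 6.7835.
E[X²] = 0.26·9.97 + 0.21·105.69 + 0.27·188.18 + 0.26·24.25 = 81.9007.
Var(X) = E[X²] − (E[X])² = 81.9007 − 46.0159 = 35.8848.

35.885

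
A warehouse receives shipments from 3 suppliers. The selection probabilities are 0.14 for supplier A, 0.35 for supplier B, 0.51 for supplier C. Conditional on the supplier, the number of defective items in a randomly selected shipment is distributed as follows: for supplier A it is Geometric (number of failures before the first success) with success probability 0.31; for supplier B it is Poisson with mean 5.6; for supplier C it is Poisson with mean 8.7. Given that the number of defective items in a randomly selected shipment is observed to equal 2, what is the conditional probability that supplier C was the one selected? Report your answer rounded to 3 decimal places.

Likelihoods P(X=2 | ·): A: 0.147591; B: 0.0579825; C: 0.00630444.
Posterior ∝ prior × likelihood. Numerator for C: 0.51·0.00630444 = 0.00321526.
Normalizing constant: 0.14·0.147591 + 0.35·0.0579825 + 0.51·0.00630444 = 0.0441719.
P(C | observation) = 0.00321526 / 0.0441719 = 0.0727898.

0.073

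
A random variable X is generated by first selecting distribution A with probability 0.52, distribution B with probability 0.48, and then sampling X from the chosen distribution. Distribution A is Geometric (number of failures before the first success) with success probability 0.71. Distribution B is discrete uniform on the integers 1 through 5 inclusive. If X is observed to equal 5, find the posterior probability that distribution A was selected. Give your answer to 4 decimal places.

Likelihoods P(X=5 | ·): A: 0.00145629; B: 0.2.
Posterior ∝ prior × likelihood. Numerator for A: 0.52·0.00145629 = 0.000757272.
Normalizing constant: 0.52·0.00145629 + 0.48·0.2 = 0.0967573.
P(A | observation) = 0.000757272 / 0.0967573 = 0.00782651.

0.0078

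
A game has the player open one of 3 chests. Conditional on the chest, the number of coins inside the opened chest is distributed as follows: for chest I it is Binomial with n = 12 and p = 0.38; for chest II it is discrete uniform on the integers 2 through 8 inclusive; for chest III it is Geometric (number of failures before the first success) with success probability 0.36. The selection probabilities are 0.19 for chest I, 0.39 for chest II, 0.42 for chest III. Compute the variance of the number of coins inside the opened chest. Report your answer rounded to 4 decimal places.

6.5040

Per component, I: μ=4.56, E[X²]=23.6208; II: μ=5, E[X²]=29; III: μ=1.77778, E[X²]=8.09877.
E[X] = 0.19·4.56 + 0.39·5 + 0.42·1.77778 = 3.56307.
E[X²] = 0.19·23.6208 + 0.39·29 + 0.42·8.09877 = 19.1994.
Var(X) = E[X²] − (E[X])² = 19.1994 − 12.6954 = 6.50399.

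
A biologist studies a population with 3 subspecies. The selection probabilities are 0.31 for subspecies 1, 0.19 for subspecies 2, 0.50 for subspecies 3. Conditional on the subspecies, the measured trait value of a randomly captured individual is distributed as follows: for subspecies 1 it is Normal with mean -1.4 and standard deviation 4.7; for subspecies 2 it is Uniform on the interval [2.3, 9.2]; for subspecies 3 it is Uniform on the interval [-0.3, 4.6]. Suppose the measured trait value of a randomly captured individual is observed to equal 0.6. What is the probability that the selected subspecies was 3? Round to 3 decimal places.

Likelihoods f(0.6 | ·): 1: 0.0775339; 2: 0; 3: 0.204082.
Posterior ∝ prior × likelihood. Numerator for 3: 0.5·0.204082 = 0.102041.
Normalizing constant: 0.31·0.0775339 + 0.19·0 + 0.5·0.204082 = 0.126076.
P(3 | observation) = 0.102041 / 0.126076 = 0.809357.

0.809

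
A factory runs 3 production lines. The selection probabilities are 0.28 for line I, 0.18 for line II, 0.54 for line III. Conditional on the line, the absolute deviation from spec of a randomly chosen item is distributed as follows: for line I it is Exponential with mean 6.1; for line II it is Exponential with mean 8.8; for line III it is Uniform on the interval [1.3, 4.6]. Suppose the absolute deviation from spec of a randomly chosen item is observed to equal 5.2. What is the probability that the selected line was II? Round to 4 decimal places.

Likelihoods f(5.2 | ·): I: 0.0698959; II: 0.0629345; III: 0.
Posterior ∝ prior × likelihood. Numerator for II: 0.18·0.0629345 = 0.0113282.
Normalizing constant: 0.28·0.0698959 + 0.18·0.0629345 + 0.54·0 = 0.0308991.
P(II | observation) = 0.0113282 / 0.0308991 = 0.36662.

0.3666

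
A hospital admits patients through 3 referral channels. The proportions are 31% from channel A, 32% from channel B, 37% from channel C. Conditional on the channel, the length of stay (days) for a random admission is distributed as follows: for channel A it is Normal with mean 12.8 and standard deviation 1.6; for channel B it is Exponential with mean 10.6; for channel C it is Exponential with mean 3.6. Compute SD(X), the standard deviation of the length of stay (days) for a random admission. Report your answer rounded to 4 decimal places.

Per component, A: μ=12.8, E[X²]=166.4; B: μ=10.6, E[X²]=224.72; C: μ=3.6, E[X²]=25.92.
E[X] = 0.31·12.8 + 0.32·10.6 + 0.37·3.6 = 8.692.
E[X²] = 0.31·166.4 + 0.32·224.72 + 0.37·25.92 = 133.085.
Var(X) = E[X²] − (E[X])² = 133.085 − 75.5509 = 57.5339.
SD(X) = √57.5339 = 7.58511.

7.5851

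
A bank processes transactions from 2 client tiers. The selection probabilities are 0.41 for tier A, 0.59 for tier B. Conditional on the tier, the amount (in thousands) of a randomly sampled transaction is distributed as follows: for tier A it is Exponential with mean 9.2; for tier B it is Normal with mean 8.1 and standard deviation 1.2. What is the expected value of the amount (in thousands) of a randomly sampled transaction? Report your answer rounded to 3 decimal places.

Component means — A: 9.2; B: 8.1.
E[X] = 0.41·9.2 + 0.59·8.1 = 8.551.

8.551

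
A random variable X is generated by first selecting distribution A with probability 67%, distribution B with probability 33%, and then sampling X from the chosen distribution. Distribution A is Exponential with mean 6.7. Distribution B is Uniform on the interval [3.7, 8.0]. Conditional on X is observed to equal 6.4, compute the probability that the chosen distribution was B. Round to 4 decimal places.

Likelihoods f(6.4 | ·): A: 0.0574218; B: 0.232558.
Posterior ∝ prior × likelihood. Numerator for B: 0.33·0.232558 = 0.0767442.
Normalizing constant: 0.67·0.0574218 + 0.33·0.232558 = 0.115217.
P(B | observation) = 0.0767442 / 0.115217 = 0.666085.

0.6661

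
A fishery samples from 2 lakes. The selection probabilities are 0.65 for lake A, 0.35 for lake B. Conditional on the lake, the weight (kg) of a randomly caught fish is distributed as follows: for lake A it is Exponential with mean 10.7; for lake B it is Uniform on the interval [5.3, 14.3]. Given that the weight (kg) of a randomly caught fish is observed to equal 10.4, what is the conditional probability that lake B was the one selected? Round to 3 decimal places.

0.629

Likelihoods f(10.4 | ·): A: 0.0353589; B: 0.111111.
Posterior ∝ prior × likelihood. Numerator for B: 0.35·0.111111 = 0.0388889.
Normalizing constant: 0.65·0.0353589 + 0.35·0.111111 = 0.0618721.
P(B | observation) = 0.0388889 / 0.0618721 = 0.628536.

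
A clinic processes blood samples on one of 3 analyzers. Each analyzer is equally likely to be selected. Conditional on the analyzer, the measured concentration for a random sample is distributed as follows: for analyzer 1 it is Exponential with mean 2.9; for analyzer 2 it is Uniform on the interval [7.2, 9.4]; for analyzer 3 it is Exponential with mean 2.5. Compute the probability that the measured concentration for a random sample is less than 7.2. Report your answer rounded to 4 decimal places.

Conditional on each analyzer, P(X < 7.2): 1: 0.916487; 2: 0; 3: 0.943865.
By total probability, P(X < 7.2) = 0.333333·0.916487 + 0.333333·0 + 0.333333·0.943865 = 0.620118.

0.6201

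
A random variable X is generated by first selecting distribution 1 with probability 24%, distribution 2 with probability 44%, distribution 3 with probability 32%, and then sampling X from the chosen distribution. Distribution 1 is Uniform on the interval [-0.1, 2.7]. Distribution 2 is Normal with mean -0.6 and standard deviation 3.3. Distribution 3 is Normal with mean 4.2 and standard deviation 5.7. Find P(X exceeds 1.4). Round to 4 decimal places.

Conditional on each component, P(X > 1.4): 1: 0.464286; 2: 0.272237; 3: 0.688367.
By total probability, P(X > 1.4) = 0.24·0.464286 + 0.44·0.272237 + 0.32·0.688367 = 0.451491.

0.4515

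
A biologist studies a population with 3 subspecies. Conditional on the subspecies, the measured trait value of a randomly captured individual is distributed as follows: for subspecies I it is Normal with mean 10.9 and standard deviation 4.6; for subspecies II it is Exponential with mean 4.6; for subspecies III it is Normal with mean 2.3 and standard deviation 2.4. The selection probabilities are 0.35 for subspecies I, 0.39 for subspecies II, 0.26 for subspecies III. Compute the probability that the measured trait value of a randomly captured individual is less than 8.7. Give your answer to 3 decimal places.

Conditional on each subspecies, P(X < 8.7): I: 0.316232; II: 0.849125; III: 0.99617.
By total probability, P(X < 8.7) = 0.35·0.316232 + 0.39·0.849125 + 0.26·0.99617 = 0.700844.

0.701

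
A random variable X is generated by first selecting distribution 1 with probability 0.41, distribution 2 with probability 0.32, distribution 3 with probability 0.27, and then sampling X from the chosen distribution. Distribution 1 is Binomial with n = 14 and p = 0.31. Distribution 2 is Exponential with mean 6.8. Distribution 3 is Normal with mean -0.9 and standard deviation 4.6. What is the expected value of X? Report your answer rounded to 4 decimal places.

3.7124

Component means — 1: 4.34; 2: 6.8; 3: -0.9.
E[X] = 0.41·4.34 + 0.32·6.8 + 0.27·-0.9 = 3.7124.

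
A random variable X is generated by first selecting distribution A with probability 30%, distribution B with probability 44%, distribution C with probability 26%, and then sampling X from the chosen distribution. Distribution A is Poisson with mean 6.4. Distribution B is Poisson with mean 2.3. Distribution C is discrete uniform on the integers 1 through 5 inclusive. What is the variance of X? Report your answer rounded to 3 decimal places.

Per component, A: μ=6.4, E[X²]=47.36; B: μ=2.3, E[X²]=7.59; C: μ=3, E[X²]=11.
E[X] = 0.3·6.4 + 0.44·2.3 + 0.26·3 = 3.712.
E[X²] = 0.3·47.36 + 0.44·7.59 + 0.26·11 = 20.4076.
Var(X) = E[X²] − (E[X])² = 20.4076 − 13.7789 = 6.62866.

6.629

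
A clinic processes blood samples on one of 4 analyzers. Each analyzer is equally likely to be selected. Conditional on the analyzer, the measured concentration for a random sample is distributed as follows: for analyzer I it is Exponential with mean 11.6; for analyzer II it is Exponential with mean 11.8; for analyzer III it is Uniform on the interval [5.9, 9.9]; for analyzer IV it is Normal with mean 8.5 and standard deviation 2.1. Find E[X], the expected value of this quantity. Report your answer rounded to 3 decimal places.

9.950

Component means — I: 11.6; II: 11.8; III: 7.9; IV: 8.5.
E[X] = 0.25·11.6 + 0.25·11.8 + 0.25·7.9 + 0.25·8.5 = 9.95.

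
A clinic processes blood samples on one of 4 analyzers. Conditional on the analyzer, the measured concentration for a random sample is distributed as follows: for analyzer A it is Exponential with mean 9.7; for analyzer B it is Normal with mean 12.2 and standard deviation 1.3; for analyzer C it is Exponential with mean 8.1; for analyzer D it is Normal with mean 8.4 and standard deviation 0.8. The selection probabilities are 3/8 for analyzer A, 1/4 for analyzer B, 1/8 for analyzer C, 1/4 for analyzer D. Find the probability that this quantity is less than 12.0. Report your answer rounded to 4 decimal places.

0.7225

Conditional on each analyzer, P(X < 12.0): A: 0.709779; B: 0.438866; C: 0.772699; D: 0.999997.
By total probability, P(X < 12.0) = 0.375·0.709779 + 0.25·0.438866 + 0.125·0.772699 + 0.25·0.999997 = 0.72247.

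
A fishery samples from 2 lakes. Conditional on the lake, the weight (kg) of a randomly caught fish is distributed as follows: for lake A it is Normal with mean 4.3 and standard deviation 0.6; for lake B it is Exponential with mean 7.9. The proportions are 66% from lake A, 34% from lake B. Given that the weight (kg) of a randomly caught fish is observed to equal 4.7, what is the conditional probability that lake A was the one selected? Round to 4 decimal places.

Likelihoods f(4.7 | ·): A: 0.532413; B: 0.0698225.
Posterior ∝ prior × likelihood. Numerator for A: 0.66·0.532413 = 0.351393.
Normalizing constant: 0.66·0.532413 + 0.34·0.0698225 = 0.375132.
P(A | observation) = 0.351393 / 0.375132 = 0.936717.

0.9367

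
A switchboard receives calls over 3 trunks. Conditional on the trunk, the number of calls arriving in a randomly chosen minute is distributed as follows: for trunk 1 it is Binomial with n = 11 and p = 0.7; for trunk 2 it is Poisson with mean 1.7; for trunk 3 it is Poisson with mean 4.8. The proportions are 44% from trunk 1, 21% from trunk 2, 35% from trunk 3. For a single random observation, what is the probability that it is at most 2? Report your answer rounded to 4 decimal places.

0.2092

Conditional on each trunk, P(X ≤ 2): 1: 0.000577696; 2: 0.757223; 3: 0.142539.
By total probability, P(X ≤ 2) = 0.44·0.000577696 + 0.21·0.757223 + 0.35·0.142539 = 0.20916.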